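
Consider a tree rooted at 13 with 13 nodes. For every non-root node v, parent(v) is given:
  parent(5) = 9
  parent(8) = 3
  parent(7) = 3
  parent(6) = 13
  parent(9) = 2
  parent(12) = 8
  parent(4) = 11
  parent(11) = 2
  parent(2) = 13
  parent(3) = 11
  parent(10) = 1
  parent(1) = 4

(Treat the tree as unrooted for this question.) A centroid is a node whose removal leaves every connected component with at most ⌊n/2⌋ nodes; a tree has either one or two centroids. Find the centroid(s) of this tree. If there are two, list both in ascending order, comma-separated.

If 11 is removed the pieces have sizes 5, 4, 3, all ≤ ⌊13/2⌋ = 6.
No neighbour of 11 does as well, so 11 is the unique centroid.

11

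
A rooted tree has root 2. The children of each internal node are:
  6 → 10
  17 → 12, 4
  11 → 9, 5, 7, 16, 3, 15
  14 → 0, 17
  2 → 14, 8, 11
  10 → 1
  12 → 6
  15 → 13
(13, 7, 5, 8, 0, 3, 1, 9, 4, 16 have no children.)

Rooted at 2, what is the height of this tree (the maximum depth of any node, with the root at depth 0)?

A deepest node is 1, reached by 2-14-17-12-6-10-1.
That path has 6 edges, so the height is 6.

6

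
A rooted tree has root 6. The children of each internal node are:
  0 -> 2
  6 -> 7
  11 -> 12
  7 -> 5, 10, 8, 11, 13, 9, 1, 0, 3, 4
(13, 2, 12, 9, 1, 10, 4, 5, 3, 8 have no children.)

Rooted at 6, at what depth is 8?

Path from 6 to 8: 6–7–8, which has 2 edges.

2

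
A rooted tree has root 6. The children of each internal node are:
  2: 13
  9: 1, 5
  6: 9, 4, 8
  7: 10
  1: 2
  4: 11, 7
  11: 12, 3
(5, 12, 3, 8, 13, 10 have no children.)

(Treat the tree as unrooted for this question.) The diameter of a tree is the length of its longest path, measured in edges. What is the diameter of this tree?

7

Starting from 13, a farthest node is 12 at distance 7.
One longest path: 13 - 2 - 1 - 9 - 6 - 4 - 11 - 12.
So the diameter is 7.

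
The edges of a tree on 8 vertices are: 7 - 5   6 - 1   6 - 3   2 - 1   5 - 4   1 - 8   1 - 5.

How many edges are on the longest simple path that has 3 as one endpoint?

A farthest node from 3 is 4 (7 also at distance 4).
The path 3 – 6 – 1 – 5 – 4 has 4 edges.

4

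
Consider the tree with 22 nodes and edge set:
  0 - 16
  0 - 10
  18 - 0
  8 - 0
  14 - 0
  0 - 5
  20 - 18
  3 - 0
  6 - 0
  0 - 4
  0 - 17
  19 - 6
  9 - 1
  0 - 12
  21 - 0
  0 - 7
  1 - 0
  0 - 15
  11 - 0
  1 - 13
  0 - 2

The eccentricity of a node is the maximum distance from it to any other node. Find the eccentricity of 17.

3

Distances from 17 peak at 3, attained at 9 (19, 20, 13 also at distance 3).
17 – 0 – 1 – 9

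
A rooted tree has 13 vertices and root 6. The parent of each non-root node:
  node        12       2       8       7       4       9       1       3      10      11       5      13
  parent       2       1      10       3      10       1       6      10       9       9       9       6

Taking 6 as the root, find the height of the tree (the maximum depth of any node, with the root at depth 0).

The longest root-to-leaf path is 6 → 1 → 9 → 10 → 3 → 7 (5 edges).

5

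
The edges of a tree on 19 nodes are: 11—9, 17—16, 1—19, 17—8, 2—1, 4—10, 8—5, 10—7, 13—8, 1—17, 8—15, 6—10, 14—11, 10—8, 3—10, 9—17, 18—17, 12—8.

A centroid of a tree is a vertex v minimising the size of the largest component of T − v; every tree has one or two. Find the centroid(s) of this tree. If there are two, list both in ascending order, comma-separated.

If 8 is removed the pieces have sizes 9, 5, 1, 1, 1, 1, all ≤ ⌊19/2⌋ = 9.
No neighbour of 8 does as well, so 8 is the unique centroid.

8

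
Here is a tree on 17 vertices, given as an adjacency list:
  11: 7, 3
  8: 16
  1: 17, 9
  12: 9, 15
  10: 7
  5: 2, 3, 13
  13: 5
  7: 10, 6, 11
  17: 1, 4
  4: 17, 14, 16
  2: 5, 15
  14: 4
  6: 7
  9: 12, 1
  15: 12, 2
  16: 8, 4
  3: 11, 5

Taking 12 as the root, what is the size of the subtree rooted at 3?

5

3's subtree: {3, 11, 7, 10, 6}, size 5.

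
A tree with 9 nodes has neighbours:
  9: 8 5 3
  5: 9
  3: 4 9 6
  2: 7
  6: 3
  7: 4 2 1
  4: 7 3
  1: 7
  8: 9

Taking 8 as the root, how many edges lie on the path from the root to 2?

Path from 8 to 2: 8 → 9 → 3 → 4 → 7 → 2, which has 5 edges.

5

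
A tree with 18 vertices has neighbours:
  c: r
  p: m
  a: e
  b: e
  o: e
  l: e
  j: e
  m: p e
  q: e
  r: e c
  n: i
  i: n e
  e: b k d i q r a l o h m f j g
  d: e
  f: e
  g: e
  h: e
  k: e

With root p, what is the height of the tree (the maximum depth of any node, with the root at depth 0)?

A deepest node is n, reached by p → m → e → i → n.
That path has 4 edges, so the height is 4.

4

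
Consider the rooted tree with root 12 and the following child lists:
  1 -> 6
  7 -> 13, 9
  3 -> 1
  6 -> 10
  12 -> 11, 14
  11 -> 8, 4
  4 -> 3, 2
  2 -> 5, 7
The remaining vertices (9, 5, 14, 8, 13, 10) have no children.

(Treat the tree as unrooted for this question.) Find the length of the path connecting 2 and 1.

The path is 2–4–3–1, which has 3 edges.

3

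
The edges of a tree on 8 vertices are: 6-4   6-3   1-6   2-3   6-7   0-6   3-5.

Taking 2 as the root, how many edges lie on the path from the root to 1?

3

Path from 2 to 1: 2 – 3 – 6 – 1, which has 3 edges.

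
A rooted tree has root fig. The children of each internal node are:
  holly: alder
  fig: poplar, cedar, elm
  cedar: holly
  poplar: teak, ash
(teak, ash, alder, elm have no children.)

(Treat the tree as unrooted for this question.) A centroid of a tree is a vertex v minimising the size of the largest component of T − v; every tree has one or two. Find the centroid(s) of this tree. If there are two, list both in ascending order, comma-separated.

Delete fig: the remaining components have sizes 3, 3, 1. Max 3 ≤ 4, so fig is a centroid.
No neighbour of fig does as well, so fig is the unique centroid.

fig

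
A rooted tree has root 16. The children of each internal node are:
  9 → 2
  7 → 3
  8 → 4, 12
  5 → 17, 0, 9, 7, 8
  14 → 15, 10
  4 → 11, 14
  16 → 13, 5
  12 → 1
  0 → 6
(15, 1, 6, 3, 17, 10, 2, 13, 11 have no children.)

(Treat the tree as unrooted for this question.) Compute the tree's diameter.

6

Starting from 13, a farthest node is 10 at distance 6.
One longest path: 13–16–5–8–4–14–10.
So the diameter is 6.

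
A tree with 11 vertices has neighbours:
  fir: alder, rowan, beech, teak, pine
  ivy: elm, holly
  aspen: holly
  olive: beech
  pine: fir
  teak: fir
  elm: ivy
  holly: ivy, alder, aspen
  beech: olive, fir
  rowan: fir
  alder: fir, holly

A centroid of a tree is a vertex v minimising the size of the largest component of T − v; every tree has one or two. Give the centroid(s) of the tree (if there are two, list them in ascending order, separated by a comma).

Delete fir: the remaining components have sizes 5, 2, 1, 1, 1. Max 5 ≤ 5, so fir is a centroid.
Every other node leaves some component of size > 5, so the centroid is unique.

fir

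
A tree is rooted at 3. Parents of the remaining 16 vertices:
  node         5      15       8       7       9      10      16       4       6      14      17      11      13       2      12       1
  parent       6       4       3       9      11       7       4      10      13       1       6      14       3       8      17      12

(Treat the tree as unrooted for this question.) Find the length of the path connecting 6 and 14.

6–17–12–1–14: 4 edges.

4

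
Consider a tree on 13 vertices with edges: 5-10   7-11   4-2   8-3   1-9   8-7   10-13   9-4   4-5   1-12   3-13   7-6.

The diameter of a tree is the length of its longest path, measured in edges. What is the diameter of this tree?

Starting from 12, a farthest node is 11 at distance 10.
One longest path: 12–1–9–4–5–10–13–3–8–7–11.
So the diameter is 10.

10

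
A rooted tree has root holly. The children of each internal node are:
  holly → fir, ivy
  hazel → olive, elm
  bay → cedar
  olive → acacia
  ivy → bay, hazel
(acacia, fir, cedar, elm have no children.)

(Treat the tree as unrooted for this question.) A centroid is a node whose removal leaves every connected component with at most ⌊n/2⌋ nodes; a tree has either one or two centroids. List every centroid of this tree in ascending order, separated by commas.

If ivy is removed the pieces have sizes 4, 2, 2, all ≤ ⌊9/2⌋ = 4.
Every other node leaves some component of size > 4, so the centroid is unique.

ivy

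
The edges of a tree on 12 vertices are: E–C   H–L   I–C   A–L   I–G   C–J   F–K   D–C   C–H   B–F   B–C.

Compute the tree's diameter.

6

BFS from A reaches K last, at distance 6; BFS from K confirms no node is farther.
Path: A - L - H - C - B - F - K.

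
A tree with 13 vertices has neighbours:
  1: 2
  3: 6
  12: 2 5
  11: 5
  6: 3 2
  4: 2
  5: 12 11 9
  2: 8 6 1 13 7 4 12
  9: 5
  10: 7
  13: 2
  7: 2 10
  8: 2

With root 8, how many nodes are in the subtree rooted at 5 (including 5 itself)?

3

5's subtree: {5, 11, 9}, size 3.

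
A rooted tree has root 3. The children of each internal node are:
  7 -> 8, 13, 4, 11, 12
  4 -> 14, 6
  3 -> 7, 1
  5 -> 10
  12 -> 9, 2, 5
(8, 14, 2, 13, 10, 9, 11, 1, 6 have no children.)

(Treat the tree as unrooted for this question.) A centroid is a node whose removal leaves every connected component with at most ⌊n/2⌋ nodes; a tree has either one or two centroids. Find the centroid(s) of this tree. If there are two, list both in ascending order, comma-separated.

7

Removing 7 splits the tree into components of sizes 5, 3, 2, 1, 1, 1; the largest is 5 ≤ ⌊14/2⌋ = 7.
No neighbour of 7 does as well, so 7 is the unique centroid.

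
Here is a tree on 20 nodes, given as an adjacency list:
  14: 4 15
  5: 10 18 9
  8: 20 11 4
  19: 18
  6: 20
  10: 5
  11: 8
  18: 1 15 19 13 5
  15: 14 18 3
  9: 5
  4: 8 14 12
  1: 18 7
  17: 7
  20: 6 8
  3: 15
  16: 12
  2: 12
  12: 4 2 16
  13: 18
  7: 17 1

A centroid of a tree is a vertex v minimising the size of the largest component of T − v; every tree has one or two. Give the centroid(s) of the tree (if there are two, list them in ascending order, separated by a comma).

15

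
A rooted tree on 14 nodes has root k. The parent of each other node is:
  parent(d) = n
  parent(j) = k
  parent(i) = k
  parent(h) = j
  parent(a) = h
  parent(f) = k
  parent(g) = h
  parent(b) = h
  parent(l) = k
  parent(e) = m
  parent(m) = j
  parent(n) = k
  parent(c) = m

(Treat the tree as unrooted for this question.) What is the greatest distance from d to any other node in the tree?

5

The node farthest from d is e (c, g, a, b also at distance 5), via d – n – k – j – m – e — 5 edges.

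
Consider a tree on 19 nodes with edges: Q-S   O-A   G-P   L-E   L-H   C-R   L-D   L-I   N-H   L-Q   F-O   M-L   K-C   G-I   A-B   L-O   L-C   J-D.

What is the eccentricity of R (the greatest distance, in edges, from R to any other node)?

Distances from R peak at 5, attained at B (P also at distance 5).
R-C-L-O-A-B

5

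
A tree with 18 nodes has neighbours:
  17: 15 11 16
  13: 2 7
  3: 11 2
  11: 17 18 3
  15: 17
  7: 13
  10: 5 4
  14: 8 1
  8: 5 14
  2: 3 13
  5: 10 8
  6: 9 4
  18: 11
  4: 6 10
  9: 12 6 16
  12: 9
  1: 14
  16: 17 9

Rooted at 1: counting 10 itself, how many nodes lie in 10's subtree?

14

Descendants of 10 (including itself): 10, 4, 6, 9, 16, 12, 17, 15, 11, 3, 18, 2, 13, 7. That's 14.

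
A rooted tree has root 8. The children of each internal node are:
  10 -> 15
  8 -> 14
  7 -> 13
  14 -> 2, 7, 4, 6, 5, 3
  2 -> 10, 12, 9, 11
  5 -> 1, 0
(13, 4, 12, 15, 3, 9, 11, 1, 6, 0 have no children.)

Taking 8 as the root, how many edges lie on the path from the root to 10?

3

Climbing from 10 to the root: 10 → 2 → 14 → 8. That's 3 steps.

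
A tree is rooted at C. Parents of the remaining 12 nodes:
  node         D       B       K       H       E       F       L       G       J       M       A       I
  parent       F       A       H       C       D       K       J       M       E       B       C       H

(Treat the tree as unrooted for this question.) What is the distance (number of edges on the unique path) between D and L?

3

Walking from D: D – E – J – L. Length 3.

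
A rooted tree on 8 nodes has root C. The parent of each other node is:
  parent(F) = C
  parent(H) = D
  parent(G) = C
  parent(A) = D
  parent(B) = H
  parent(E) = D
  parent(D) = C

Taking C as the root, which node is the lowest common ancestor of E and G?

Ancestors of E (toward the root): E, D, C.
Ancestors of G: G, C.
The deepest node appearing in both lists is C.

C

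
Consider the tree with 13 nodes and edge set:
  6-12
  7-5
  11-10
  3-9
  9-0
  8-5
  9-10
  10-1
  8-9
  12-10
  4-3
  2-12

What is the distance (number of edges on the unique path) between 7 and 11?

5

7 - 5 - 8 - 9 - 10 - 11: 5 edges.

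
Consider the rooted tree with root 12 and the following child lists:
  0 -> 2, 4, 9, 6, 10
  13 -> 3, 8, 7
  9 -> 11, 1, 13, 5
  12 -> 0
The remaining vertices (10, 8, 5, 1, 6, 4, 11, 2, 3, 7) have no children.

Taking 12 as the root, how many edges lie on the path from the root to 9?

2

12–0–9 — 2 edges.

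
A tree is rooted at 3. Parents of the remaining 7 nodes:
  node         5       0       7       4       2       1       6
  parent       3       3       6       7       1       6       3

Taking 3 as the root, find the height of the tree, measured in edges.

A deepest node is 2, reached by 3–6–1–2.
That path has 3 edges, so the height is 3.

3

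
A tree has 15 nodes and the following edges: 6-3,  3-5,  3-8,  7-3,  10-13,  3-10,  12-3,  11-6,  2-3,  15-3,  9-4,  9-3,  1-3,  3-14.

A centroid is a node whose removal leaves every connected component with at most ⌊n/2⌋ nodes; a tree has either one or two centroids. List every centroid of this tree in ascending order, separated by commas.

Removing 3 splits the tree into components of sizes 2, 2, 2, 1, 1, 1, 1, 1, 1, 1, 1; the largest is 2 ≤ ⌊15/2⌋ = 7.
No neighbour of 3 does as well, so 3 is the unique centroid.

3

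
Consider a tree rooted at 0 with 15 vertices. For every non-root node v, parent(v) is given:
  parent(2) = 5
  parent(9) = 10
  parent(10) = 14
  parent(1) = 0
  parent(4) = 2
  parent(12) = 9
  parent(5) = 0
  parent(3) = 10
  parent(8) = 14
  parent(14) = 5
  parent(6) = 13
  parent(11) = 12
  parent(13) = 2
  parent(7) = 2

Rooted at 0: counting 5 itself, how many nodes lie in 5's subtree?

13

The subtree rooted at 5 contains: 5, 14, 2, 10, 8, 13, 7, 4, 9, 3, 6, 12, 11 — 13 nodes.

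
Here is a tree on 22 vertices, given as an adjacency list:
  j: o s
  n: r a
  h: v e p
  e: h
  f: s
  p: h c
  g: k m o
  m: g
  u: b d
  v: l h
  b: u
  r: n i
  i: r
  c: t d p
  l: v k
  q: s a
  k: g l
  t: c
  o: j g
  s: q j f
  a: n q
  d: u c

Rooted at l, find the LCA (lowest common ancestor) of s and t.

l

s's ancestor chain is s, j, o, g, k, l and t's is t, c, p, h, v, l; they first meet at l.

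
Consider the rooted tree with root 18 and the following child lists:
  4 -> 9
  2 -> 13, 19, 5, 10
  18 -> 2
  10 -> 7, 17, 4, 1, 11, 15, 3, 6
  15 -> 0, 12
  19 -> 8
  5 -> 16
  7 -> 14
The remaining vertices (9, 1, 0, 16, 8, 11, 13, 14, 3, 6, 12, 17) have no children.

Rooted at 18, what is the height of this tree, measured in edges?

4

A deepest node is 12, reached by 18–2–10–15–12.
That path has 4 edges, so the height is 4.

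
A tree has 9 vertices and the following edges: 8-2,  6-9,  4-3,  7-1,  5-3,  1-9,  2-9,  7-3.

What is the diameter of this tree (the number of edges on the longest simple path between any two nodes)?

6

BFS from 5 reaches 8 last, at distance 6; BFS from 8 confirms no node is farther.
Path: 5 - 3 - 7 - 1 - 9 - 2 - 8.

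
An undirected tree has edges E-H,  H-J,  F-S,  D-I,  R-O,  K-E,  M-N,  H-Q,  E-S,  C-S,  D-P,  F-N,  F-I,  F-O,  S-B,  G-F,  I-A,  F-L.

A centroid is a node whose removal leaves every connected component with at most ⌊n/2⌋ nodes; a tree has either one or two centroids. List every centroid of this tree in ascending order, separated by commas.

F

Delete F: the remaining components have sizes 8, 4, 2, 2, 1, 1. Max 8 ≤ 9, so F is a centroid.
Every other node leaves some component of size > 9, so the centroid is unique.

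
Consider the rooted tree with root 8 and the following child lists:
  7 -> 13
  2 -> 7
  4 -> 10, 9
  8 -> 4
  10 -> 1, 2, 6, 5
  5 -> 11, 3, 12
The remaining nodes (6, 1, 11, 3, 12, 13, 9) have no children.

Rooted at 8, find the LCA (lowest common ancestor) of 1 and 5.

10

1's ancestor chain is 1, 10, 4, 8 and 5's is 5, 10, 4, 8; they first meet at 10.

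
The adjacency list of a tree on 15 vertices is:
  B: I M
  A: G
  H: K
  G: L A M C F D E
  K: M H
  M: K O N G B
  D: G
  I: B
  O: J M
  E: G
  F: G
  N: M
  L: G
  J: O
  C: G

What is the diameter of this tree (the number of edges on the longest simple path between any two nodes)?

4

A longest path is J - O - M - G - F, with 4 edges.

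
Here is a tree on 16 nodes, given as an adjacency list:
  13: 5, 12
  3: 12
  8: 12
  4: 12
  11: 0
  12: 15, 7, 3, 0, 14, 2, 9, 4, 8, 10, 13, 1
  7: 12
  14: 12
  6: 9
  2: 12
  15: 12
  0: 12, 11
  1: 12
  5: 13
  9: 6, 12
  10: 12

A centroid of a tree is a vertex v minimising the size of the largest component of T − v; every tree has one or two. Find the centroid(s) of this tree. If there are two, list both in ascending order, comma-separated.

12

Removing 12 splits the tree into components of sizes 2, 2, 2, 1, 1, 1, 1, 1, 1, 1, 1, 1; the largest is 2 ≤ ⌊16/2⌋ = 8.
Every other node leaves some component of size > 8, so the centroid is unique.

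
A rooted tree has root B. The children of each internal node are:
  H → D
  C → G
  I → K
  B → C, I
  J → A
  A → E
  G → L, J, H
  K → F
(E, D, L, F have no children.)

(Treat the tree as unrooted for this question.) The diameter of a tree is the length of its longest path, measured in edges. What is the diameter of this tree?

8

Starting from F, a farthest node is E at distance 8.
One longest path: F - K - I - B - C - G - J - A - E.
So the diameter is 8.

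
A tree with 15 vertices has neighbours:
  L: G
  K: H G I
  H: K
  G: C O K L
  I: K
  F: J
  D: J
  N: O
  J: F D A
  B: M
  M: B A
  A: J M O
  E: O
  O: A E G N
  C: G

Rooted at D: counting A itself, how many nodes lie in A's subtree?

Descendants of A (including itself): A, M, O, B, G, N, E, L, K, C, H, I. That's 12.

12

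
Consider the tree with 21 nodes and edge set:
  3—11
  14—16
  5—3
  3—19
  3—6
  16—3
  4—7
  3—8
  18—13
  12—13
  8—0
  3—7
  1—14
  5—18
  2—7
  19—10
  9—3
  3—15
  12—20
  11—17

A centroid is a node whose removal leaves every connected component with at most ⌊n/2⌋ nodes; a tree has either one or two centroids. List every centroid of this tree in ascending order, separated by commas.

3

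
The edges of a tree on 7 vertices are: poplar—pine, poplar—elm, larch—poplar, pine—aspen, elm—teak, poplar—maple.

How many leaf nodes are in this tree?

Exactly 4 nodes have a single neighbour: aspen, larch, maple, teak.

4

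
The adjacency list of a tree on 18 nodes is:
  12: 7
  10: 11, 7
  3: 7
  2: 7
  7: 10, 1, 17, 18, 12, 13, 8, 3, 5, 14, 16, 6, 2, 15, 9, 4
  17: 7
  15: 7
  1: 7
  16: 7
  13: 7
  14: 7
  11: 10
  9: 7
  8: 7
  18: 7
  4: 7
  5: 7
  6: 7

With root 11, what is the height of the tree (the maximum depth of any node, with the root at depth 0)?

3

The longest root-to-leaf path is 11-10-7-5 (3 edges).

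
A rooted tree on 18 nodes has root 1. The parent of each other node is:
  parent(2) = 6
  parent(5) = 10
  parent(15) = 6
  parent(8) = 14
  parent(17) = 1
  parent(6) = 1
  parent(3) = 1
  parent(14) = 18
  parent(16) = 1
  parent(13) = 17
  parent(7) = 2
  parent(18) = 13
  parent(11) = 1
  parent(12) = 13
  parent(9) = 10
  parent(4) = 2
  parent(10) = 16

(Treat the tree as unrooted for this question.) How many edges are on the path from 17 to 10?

3

Walking from 17: 17 – 1 – 16 – 10. Length 3.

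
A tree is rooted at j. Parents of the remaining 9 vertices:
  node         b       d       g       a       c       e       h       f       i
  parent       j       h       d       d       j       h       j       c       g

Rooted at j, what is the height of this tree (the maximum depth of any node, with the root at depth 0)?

i sits deepest: j–h–d–g–i — 4 edges from the root.

4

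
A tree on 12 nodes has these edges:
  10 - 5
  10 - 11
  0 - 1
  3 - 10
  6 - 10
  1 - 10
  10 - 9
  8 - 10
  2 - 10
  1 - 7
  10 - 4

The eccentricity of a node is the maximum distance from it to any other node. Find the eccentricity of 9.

3

A farthest node from 9 is 7 (0 also at distance 3).
The path 9-10-1-7 has 3 edges.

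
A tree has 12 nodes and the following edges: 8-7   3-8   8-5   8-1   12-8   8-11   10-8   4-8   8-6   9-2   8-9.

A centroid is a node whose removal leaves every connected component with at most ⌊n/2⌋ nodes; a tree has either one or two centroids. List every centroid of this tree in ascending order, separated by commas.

8

Delete 8: the remaining components have sizes 2, 1, 1, 1, 1, 1, 1, 1, 1, 1. Max 2 ≤ 6, so 8 is a centroid.
Every other node leaves some component of size > 6, so the centroid is unique.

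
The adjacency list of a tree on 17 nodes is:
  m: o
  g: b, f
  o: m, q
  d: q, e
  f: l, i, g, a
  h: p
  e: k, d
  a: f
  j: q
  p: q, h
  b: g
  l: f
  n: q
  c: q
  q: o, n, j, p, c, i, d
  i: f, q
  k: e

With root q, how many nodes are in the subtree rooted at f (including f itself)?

5

The subtree rooted at f contains: f, a, g, l, b — 5 nodes.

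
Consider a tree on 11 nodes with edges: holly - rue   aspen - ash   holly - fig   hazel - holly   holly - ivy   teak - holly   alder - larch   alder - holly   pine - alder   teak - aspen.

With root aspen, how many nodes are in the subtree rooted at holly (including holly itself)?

8

Descendants of holly (including itself): holly, ivy, alder, hazel, rue, fig, larch, pine. That's 8.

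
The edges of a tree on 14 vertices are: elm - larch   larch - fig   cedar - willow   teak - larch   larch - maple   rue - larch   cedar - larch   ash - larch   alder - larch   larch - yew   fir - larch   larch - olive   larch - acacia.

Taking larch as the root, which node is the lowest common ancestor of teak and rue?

larch

Path teak→root: teak larch; path rue→root: rue larch.
First common node: larch.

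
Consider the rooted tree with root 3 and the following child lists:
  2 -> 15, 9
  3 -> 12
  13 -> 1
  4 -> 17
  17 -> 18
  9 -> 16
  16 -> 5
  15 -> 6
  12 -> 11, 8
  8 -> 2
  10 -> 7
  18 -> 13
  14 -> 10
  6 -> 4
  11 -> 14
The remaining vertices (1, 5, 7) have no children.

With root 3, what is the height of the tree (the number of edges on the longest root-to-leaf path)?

10

1 sits deepest: 3 – 12 – 8 – 2 – 15 – 6 – 4 – 17 – 18 – 13 – 1 — 10 edges from the root.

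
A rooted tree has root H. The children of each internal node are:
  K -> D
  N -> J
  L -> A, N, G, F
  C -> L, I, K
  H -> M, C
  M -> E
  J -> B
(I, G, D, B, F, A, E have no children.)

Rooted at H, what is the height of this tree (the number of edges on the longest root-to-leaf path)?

A deepest node is B, reached by H – C – L – N – J – B.
That path has 5 edges, so the height is 5.

5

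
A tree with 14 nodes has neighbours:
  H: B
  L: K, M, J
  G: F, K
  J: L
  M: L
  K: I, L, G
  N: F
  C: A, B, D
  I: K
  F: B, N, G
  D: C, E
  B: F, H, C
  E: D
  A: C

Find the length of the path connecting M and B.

5

Walking from M: M – L – K – G – F – B. Length 5.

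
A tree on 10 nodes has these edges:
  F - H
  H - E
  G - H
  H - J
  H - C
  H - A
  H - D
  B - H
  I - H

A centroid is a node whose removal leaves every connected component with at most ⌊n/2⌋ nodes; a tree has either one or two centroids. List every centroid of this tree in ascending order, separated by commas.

H

If H is removed the pieces have sizes 1, 1, 1, 1, 1, 1, 1, 1, 1, all ≤ ⌊10/2⌋ = 5.
No neighbour of H does as well, so H is the unique centroid.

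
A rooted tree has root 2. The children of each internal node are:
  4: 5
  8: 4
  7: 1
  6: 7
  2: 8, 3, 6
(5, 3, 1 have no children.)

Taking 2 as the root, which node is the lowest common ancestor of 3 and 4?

2

3's ancestor chain is 3, 2 and 4's is 4, 8, 2; they first meet at 2.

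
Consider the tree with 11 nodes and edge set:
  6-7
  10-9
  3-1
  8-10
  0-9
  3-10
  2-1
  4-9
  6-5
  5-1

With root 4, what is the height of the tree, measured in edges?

7

7 sits deepest: 4–9–10–3–1–5–6–7 — 7 edges from the root.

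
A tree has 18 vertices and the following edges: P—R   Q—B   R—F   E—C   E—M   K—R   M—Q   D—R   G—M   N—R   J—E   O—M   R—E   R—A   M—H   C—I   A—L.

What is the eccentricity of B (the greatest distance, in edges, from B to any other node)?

6

The node farthest from B is L, via B–Q–M–E–R–A–L — 6 edges.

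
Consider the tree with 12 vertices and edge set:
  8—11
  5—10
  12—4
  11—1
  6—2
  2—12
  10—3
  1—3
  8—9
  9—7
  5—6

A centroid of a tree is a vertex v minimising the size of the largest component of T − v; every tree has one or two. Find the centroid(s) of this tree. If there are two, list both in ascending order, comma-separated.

3, 10

Removing 3 splits the tree into components of sizes 6, 5; the largest is 6 ≤ ⌊12/2⌋ = 6.
10 is adjacent to 3 and is also a centroid (the largest component after removing it is likewise 6).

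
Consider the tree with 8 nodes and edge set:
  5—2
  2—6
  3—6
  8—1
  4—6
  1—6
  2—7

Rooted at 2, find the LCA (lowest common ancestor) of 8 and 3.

6

8's ancestor chain is 8, 1, 6, 2 and 3's is 3, 6, 2; they first meet at 6.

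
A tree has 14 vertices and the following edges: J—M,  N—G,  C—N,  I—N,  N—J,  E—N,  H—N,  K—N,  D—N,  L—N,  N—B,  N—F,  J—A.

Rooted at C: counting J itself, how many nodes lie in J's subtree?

3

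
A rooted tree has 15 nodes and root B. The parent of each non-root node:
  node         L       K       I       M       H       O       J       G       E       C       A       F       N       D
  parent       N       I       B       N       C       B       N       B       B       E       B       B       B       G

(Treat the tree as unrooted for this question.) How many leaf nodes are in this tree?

Degree-1 nodes: A, D, F, H, J, K, L, M, O — 9 of them.

9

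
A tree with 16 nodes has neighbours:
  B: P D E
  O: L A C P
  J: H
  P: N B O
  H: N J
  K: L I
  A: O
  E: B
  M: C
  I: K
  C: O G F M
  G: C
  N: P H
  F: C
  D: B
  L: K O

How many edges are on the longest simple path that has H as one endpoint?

6

Distances from H peak at 6, attained at I.
H–N–P–O–L–K–I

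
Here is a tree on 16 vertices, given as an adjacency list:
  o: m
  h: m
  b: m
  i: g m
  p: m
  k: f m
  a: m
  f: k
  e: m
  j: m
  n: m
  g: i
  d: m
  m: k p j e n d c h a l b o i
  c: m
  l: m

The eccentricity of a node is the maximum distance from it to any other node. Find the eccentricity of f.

4

The node farthest from f is g, via f-k-m-i-g — 4 edges.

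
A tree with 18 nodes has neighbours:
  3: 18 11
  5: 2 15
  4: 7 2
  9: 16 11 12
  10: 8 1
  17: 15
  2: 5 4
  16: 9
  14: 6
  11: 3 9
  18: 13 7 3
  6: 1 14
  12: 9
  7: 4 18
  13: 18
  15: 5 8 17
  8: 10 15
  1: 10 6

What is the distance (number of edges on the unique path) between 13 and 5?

Walking from 13: 13–18–7–4–2–5. Length 5.

5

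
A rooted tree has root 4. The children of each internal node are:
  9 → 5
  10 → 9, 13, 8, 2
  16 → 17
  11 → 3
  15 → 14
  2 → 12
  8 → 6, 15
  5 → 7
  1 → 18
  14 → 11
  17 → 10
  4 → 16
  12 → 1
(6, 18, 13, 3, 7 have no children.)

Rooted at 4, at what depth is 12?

Climbing from 12 to the root: 12–2–10–17–16–4. That's 5 steps.

5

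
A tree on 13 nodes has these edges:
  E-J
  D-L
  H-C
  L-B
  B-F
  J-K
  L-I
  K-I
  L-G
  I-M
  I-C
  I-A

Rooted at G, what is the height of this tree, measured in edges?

E sits deepest: G–L–I–K–J–E — 5 edges from the root.

5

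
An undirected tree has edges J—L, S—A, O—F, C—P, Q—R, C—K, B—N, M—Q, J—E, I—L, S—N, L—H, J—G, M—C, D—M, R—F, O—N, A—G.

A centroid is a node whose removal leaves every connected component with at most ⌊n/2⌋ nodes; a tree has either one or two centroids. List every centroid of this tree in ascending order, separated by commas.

N

Delete N: the remaining components have sizes 9, 8, 1. Max 9 ≤ 9, so N is a centroid.
No neighbour of N does as well, so N is the unique centroid.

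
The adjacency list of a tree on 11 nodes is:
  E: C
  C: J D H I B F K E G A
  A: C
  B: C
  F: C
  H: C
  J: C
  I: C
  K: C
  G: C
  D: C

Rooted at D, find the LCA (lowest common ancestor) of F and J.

Ancestors of F (toward the root): F, C, D.
Ancestors of J: J, C, D.
The deepest node appearing in both lists is C.

C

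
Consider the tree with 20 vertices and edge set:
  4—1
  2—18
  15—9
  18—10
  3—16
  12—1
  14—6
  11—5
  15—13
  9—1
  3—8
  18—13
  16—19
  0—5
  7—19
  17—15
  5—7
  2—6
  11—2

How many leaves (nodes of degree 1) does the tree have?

7

Exactly 7 nodes have a single neighbour: 0, 4, 8, 10, 12, 14, 17.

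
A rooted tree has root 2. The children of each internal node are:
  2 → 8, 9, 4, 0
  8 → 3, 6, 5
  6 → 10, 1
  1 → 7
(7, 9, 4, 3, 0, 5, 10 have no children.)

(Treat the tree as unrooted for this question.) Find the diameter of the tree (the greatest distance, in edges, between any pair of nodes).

BFS from 7 reaches 9 last, at distance 5; BFS from 9 confirms no node is farther.
Path: 7 - 1 - 6 - 8 - 2 - 9.

5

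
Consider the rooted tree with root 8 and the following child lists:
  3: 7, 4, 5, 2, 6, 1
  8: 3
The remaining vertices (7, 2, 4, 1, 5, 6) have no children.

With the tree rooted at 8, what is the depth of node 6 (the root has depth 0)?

2

Climbing from 6 to the root: 6 – 3 – 8. That's 2 steps.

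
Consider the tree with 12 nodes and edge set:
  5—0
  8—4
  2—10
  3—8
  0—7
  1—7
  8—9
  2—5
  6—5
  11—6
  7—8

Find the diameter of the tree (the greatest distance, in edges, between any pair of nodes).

BFS from 9 reaches 11 last, at distance 6; BFS from 11 confirms no node is farther.
Path: 9 – 8 – 7 – 0 – 5 – 6 – 11.

6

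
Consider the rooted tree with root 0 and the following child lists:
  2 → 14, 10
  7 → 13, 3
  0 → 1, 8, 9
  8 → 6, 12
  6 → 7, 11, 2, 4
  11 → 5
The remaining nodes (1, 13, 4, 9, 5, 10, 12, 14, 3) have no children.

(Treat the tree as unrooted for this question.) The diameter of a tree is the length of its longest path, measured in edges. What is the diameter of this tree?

BFS from 1 reaches 14 last, at distance 5; BFS from 14 confirms no node is farther.
Path: 1 - 0 - 8 - 6 - 2 - 14.

5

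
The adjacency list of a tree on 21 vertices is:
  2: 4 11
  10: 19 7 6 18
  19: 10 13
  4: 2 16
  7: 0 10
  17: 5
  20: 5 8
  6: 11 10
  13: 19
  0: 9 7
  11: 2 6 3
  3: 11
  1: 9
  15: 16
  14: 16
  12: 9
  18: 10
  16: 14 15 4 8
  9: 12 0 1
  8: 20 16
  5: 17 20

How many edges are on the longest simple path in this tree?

13

Starting from 17, a farthest node is 12 at distance 13.
One longest path: 17 - 5 - 20 - 8 - 16 - 4 - 2 - 11 - 6 - 10 - 7 - 0 - 9 - 12.
So the diameter is 13.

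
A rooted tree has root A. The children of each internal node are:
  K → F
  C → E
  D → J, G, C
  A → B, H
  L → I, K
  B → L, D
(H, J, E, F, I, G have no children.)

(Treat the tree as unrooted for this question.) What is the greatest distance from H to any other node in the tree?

The node farthest from H is F (E also at distance 5), via H–A–B–L–K–F — 5 edges.

5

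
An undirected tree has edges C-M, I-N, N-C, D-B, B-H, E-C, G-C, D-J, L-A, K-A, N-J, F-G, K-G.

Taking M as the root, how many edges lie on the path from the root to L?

5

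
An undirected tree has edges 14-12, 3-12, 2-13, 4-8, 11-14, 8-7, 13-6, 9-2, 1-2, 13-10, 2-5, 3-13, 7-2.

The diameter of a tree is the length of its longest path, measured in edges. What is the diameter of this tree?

8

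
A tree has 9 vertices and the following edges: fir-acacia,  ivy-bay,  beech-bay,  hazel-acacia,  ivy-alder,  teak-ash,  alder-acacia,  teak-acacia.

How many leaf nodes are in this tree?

4

Exactly 4 nodes have a single neighbour: ash, beech, fir, hazel.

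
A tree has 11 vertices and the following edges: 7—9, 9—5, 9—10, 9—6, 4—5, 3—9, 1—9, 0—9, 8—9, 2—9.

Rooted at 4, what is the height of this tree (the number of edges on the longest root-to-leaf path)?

The longest root-to-leaf path is 4–5–9–8 (3 edges).

3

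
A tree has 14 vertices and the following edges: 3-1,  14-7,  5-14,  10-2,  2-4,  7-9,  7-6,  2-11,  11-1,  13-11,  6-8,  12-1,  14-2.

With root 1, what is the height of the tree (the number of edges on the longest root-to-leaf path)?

6

The longest root-to-leaf path is 1 – 11 – 2 – 14 – 7 – 6 – 8 (6 edges).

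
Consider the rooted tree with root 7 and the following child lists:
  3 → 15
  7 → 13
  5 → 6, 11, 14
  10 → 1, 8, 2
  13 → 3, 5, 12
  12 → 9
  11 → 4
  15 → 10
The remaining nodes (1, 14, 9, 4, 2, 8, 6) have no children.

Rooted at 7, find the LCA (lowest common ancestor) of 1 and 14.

13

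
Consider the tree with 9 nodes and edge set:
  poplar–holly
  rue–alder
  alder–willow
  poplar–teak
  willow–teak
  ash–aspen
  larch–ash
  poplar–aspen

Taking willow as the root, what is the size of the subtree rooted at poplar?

5

poplar's subtree: {poplar, aspen, holly, ash, larch}, size 5.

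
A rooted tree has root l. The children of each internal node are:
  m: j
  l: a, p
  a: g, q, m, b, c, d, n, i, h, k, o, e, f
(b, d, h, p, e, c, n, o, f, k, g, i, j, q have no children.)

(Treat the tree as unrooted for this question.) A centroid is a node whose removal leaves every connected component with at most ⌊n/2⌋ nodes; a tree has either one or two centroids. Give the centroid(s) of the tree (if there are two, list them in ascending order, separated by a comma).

a

Removing a splits the tree into components of sizes 2, 2, 1, 1, 1, 1, 1, 1, 1, 1, 1, 1, 1, 1; the largest is 2 ≤ ⌊17/2⌋ = 8.
No neighbour of a does as well, so a is the unique centroid.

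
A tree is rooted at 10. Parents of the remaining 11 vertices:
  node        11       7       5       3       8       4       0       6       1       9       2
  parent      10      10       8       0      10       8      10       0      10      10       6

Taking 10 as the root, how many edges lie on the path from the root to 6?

Climbing from 6 to the root: 6 → 0 → 10. That's 2 steps.

2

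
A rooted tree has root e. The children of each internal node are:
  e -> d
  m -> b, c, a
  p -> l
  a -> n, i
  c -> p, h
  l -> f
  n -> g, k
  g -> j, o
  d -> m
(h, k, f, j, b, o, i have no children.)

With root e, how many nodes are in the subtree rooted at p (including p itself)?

3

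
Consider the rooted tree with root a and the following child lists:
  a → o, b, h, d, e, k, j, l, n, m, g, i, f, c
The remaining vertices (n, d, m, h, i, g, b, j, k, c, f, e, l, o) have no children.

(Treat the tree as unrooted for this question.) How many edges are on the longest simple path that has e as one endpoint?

2

A farthest node from e is b (i, f, o, d, g, h, k, j, n, m, c, l also at distance 2).
The path e-a-b has 2 edges.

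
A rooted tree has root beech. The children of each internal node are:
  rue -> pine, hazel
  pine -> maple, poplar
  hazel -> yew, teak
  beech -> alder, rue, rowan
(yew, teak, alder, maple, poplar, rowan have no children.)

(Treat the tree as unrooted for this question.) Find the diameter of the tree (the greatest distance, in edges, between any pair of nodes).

4

Starting from alder, a farthest node is poplar at distance 4.
One longest path: alder - beech - rue - pine - poplar.
So the diameter is 4.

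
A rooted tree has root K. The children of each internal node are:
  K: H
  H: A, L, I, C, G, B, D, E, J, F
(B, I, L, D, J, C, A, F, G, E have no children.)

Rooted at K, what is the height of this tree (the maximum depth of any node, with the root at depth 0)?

2

A deepest node is F, reached by K-H-F.
That path has 2 edges, so the height is 2.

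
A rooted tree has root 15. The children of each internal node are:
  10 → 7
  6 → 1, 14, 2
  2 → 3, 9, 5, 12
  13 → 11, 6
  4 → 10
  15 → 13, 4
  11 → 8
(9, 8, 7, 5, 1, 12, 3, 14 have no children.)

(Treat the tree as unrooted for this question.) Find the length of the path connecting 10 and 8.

5

The path is 10–4–15–13–11–8, which has 5 edges.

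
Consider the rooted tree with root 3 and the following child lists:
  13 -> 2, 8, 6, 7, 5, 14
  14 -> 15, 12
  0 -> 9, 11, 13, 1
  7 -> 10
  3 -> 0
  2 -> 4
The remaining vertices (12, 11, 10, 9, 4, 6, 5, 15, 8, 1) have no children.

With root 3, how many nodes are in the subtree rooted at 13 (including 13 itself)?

11

The subtree rooted at 13 contains: 13, 2, 14, 7, 6, 8, 5, 4, 15, 12, 10 — 11 nodes.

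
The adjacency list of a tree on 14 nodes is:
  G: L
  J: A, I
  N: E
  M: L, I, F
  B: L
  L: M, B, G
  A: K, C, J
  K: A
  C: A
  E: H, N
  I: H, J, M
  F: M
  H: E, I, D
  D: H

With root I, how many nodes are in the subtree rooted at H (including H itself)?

4

H's subtree: {H, E, D, N}, size 4.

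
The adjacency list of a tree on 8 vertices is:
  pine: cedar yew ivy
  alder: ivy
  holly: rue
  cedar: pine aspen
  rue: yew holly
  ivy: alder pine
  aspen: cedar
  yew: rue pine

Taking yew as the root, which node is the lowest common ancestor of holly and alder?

Ancestors of holly (toward the root): holly, rue, yew.
Ancestors of alder: alder, ivy, pine, yew.
The deepest node appearing in both lists is yew.

yew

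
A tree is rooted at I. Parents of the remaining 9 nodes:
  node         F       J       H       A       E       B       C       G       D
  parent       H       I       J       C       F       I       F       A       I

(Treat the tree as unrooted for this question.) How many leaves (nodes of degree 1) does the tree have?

Exactly 4 nodes have a single neighbour: B, D, E, G.

4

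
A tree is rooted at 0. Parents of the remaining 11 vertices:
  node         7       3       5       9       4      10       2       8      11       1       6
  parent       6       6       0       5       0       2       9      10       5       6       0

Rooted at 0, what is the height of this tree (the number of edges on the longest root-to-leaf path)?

A deepest node is 8, reached by 0–5–9–2–10–8.
That path has 5 edges, so the height is 5.

5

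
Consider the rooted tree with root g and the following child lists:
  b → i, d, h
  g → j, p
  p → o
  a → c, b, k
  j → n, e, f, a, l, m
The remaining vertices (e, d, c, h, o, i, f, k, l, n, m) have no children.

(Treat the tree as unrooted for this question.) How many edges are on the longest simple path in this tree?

6

A longest path is i–b–a–j–g–p–o, with 6 edges.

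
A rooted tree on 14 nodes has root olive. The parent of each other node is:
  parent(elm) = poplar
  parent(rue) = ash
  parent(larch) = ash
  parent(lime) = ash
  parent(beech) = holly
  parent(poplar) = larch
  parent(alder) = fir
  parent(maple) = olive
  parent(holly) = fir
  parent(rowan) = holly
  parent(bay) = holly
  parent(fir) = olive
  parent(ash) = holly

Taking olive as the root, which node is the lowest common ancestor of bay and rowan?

Path bay→root: bay holly fir olive; path rowan→root: rowan holly fir olive.
First common node: holly.

holly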